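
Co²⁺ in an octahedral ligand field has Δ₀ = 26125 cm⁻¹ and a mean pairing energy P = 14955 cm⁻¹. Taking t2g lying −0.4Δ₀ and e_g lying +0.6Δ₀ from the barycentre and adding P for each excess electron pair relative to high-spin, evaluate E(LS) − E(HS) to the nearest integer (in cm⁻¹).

Co²⁺: group 9, so d-count = 9 − 2 = 7.
High-spin d⁷ fills as t2g^5 e_g^2 with CFSE 5(−0.4) + 2(+0.6) = -0.8Δ₀ = -20900 cm⁻¹.
Low-spin t2g^6 e_g^1 gives -1.8Δ₀ = -47025 cm⁻¹, but forming 1 extra pair costs 1P = 14955 cm⁻¹, so E(LS) = -47025 + 14955 = -32070 cm⁻¹.
Thus E(LS) − E(HS) = -11170 cm⁻¹.

-11170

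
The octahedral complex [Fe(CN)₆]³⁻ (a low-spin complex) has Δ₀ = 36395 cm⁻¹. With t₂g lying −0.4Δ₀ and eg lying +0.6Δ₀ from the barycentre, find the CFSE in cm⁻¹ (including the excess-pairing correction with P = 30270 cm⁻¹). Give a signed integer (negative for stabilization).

Each CN⁻ contributes -1; 6 × (-1) = -6. With overall charge -3, Fe is in the +3 oxidation state.
Fe is in group 8, so Fe³⁺ is d⁵ (8 − 3 = 5).
Electron filling gives t₂g⁵ eg⁰.
Orbital CFSE = 5(-0.4) + 0(0.6) = -2.0Δ₀ = -2.0 × 36395 = -72790 cm⁻¹.
High-spin d⁵ would be t₂g³ eg² with 0 pairs; low-spin has 2, so 2 excess pairs cost +2P = +60540 cm⁻¹.
Net CFSE = -72790 + 60540 = -12250 cm⁻¹.

-12250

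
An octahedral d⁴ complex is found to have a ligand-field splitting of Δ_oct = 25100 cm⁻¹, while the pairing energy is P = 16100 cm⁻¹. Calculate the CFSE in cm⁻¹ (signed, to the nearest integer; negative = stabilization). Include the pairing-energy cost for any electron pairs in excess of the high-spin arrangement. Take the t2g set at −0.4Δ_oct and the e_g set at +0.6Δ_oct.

Here Δ_oct > P (25100 > 16100), so the low-spin state is favoured.
That gives t2g^4 e_g^0.
Orbital CFSE = -1.6Δ_oct = -1.6 × 25100 = -40160 cm⁻¹.
Excess pairs vs high-spin: 1 − 0 = 1; pairing cost = +16100 cm⁻¹.
Net CFSE = -40160 + 16100 = -24060 cm⁻¹.

-24060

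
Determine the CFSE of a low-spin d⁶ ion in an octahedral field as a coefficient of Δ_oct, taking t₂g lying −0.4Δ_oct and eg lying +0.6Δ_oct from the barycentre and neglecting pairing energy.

Configuration: t₂g⁶ eg⁰.
CFSE = 6(-0.4Δ_oct) + 0(0.6Δ_oct) = -2.4Δ_oct + 0.0Δ_oct = -2.4Δ_oct.

-2.4 Δ_oct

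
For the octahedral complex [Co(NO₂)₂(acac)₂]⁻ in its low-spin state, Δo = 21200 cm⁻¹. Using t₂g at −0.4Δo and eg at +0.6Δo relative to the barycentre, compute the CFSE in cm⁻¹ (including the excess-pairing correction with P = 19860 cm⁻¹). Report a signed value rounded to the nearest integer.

-11160

Ligand charges: 2×(-1) from NO₂⁻ and 2×(-1) from acac⁻ sum to -4; with overall charge -1, Co is +3.
Group 9 minus oxidation state +3 gives a d⁶ configuration for Co³⁺.
Configuration: t₂g⁶ eg⁰.
The orbital stabilization is -2.4Δo = -2.4 × 21200 = -50880 cm⁻¹.
Pairing penalty: 3 pairs vs 1 in the high-spin reference → 2 extra × P = 39720 cm⁻¹.
Overall CFSE = -50880 + 39720 = -11160 cm⁻¹.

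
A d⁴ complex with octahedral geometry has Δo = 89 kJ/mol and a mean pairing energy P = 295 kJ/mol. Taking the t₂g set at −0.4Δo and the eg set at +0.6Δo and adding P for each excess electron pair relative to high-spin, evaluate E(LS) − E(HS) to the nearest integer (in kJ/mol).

High-spin: t₂g³ eg¹, CFSE = -0.6Δo = -53 kJ/mol.
Low-spin t₂g⁴ eg⁰ gives -1.6Δo = -142 kJ/mol, but forming 1 extra pair costs 1P = 295 kJ/mol, so E(LS) = -142 + 295 = 153 kJ/mol.
Thus E(LS) − E(HS) = 206 kJ/mol.

206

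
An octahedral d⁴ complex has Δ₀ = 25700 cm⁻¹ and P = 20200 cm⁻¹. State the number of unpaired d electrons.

2

Δ₀ > P, so pairing is preferred: the ground state is low-spin.
Configuration: t2g^4 e_g^0.
Unpaired electrons: 2.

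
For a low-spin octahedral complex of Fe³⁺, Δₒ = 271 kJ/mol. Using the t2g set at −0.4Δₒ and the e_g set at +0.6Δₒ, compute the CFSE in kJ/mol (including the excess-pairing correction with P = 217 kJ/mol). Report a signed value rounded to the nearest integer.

-108

Fe³⁺: group 8, so d-count = 8 − 3 = 5.
Configuration: t2g^5 e_g^0.
Orbital CFSE = 5(-0.4) + 0(0.6) = -2.0Δₒ = -2.0 × 271 = -542 kJ/mol.
Relative to high-spin t2g^3 e_g^2 (0 paired), the low-spin configuration has 2 additional pairs, contributing +2 × 217 = +434 kJ/mol.
Combining: -542 + 434 = -108 kJ/mol.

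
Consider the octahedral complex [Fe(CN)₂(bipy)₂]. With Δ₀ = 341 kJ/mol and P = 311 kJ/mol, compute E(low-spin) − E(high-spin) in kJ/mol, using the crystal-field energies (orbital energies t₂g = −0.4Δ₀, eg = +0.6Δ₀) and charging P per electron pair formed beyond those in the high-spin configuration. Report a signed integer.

Ligand charges: 2×(-1) from CN⁻ and 2×(+0) from bipy sum to -2; with overall charge +0, Fe is +2.
Fe sits in group 8; removing 2 electrons leaves Fe²⁺ with 8 − 2 = 6 d electrons.
High-spin: t₂g⁴ eg², CFSE = -0.4Δ₀ = -136 kJ/mol.
For low-spin the configuration is t₂g⁶ eg⁰: orbital energy -2.4 × 341 = -818 kJ/mol, and 2 additional pairs relative to high-spin add 622 kJ/mol, giving -196 kJ/mol.
E(LS) − E(HS) = -196 − (-136) = -60 kJ/mol.

-60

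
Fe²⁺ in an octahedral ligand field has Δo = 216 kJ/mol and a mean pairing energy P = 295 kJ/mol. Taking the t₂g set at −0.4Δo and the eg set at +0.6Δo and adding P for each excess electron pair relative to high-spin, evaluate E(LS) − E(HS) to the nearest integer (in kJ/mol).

158

Fe is in group 8, so Fe²⁺ is d⁶ (8 − 2 = 6).
High-spin d⁶ fills as t₂g⁴ eg² with CFSE 4(−0.4) + 2(+0.6) = -0.4Δo = -86 kJ/mol.
For low-spin the configuration is t₂g⁶ eg⁰: orbital energy -2.4 × 216 = -518 kJ/mol, and 2 additional pairs relative to high-spin add 590 kJ/mol, giving 72 kJ/mol.
E(LS) − E(HS) = 72 − (-86) = 158 kJ/mol.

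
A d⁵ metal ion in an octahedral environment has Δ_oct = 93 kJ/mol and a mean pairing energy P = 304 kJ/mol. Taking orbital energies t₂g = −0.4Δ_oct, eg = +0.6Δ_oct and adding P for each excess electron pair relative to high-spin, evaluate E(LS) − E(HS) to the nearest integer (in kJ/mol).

422

In the high-spin limit (t₂g³ eg²) the orbital term is 0.0Δ_oct = 0 kJ/mol, with no excess pairing.
Low-spin: t₂g⁵ eg⁰, orbital CFSE = -2.0Δ_oct = -186 kJ/mol; plus 2 excess pairs × P = +608 kJ/mol; total 422 kJ/mol.
Thus E(LS) − E(HS) = 422 kJ/mol.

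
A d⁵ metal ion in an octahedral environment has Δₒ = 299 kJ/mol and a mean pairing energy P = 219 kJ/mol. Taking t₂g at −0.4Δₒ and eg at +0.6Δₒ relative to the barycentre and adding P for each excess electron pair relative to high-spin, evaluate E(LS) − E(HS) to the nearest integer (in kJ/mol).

High-spin: t₂g³ eg², CFSE = 0.0Δₒ = 0 kJ/mol.
Low-spin: t₂g⁵ eg⁰, orbital CFSE = -2.0Δₒ = -598 kJ/mol; plus 2 excess pairs × P = +438 kJ/mol; total -160 kJ/mol.
Thus E(LS) − E(HS) = -160 kJ/mol.

-160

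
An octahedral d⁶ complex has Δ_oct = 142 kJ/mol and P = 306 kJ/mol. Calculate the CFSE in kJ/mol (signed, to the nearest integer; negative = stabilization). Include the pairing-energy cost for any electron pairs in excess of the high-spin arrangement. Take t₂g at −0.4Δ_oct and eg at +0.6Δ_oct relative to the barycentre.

Here Δ_oct < P (142 < 306), so the high-spin state is favoured.
Configuration: t₂g⁴ eg².
Orbital CFSE = -0.4Δ_oct = -0.4 × 142 = -57 kJ/mol.
High-spin has no excess pairs, so no pairing correction applies.

-57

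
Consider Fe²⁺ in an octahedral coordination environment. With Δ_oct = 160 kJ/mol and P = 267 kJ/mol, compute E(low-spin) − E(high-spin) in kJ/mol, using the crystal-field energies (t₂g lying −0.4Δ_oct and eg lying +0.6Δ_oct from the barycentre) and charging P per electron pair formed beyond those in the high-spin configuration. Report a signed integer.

Group 8 minus oxidation state +2 gives a d⁶ configuration for Fe²⁺.
High-spin d⁶ fills as t₂g⁴ eg² with CFSE 4(−0.4) + 2(+0.6) = -0.4Δ_oct = -64 kJ/mol.
Low-spin: t₂g⁶ eg⁰, orbital CFSE = -2.4Δ_oct = -384 kJ/mol; plus 2 excess pairs × P = +534 kJ/mol; total 150 kJ/mol.
E(LS) − E(HS) = 150 − (-64) = 214 kJ/mol.

214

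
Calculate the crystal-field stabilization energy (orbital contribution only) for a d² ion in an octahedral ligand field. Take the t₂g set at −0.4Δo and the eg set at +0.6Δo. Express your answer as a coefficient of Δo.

Configuration: t₂g² eg⁰.
CFSE = 2(-0.4Δo) + 0(0.6Δo) = -0.8Δo + 0.0Δo = -0.8Δo.

-0.8 Δo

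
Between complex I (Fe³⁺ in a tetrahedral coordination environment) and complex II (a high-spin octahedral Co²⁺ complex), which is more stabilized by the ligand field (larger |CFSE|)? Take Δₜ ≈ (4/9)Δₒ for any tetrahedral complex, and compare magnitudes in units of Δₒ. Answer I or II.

II

I: Fe is in group 8, so Fe³⁺ is d⁵ (8 − 3 = 5); With tetrahedral geometry the complex is necessarily high-spin; e^2 t2^3, CFSE = 0.0Δₜ ≈ 0.00Δₒ.
II: Co²⁺: group 9, so d-count = 9 − 2 = 7; t₂g⁵ eg², CFSE = -0.8Δₒ.
So II has the larger |CFSE|.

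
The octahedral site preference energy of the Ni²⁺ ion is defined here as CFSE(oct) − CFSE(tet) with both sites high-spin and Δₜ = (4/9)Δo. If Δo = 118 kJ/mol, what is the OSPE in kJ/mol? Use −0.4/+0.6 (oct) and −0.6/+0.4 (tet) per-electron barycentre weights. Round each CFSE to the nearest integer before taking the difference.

-100

Group 10 minus oxidation state +2 gives a d⁸ configuration for Ni²⁺.
Octahedral high-spin t₂g⁶ eg²: CFSE = -1.2 × 118 = -142 kJ/mol.
Tetrahedral: e⁴ t₂⁴, CFSE = 4(−0.6) + 4(+0.4) = -0.8Δₜ = -0.8 × (4/9) × 118 = -42 kJ/mol.
Subtracting, OSPE = -142 − (-42) = -100 kJ/mol.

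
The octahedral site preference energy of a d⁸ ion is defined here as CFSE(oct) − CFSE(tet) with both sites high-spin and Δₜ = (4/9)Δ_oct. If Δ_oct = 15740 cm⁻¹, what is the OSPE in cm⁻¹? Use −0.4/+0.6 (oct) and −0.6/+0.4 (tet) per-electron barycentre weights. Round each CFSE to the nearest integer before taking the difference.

Octahedral (high-spin): t₂g⁶ eg², CFSE = 6(−0.4) + 2(+0.6) = -1.2Δ_oct = -1.2 × 15740 = -18888 cm⁻¹.
Tetrahedral e⁴ t₂⁴ gives -0.8Δₜ = -0.8 × (4/9) × 15740 = -5596 cm⁻¹.
OSPE = -18888 − (-5596) = -13292 cm⁻¹.

-13292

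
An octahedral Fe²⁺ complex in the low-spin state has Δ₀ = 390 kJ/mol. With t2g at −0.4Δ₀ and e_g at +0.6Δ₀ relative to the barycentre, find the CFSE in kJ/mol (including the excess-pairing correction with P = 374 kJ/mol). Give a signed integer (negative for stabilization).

Fe sits in group 8; removing 2 electrons leaves Fe²⁺ with 8 − 2 = 6 d electrons.
Electron filling gives t2g^6 e_g^0.
CFSE(orbital) = 6×(-0.4Δ₀) + 0×(0.6Δ₀) = -2.4Δ₀; with Δ₀ = 390 kJ/mol that is -936 kJ/mol.
Pairing penalty: 3 pairs vs 1 in the high-spin reference → 2 extra × P = 748 kJ/mol.
Net CFSE = -936 + 748 = -188 kJ/mol.

-188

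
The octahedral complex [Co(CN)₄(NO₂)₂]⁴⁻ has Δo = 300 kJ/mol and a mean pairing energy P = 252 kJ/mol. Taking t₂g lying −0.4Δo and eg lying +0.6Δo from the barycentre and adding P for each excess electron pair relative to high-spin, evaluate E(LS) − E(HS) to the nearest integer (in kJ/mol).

Ligand charges: 4×(-1) from CN⁻ and 2×(-1) from NO₂⁻ sum to -6; with overall charge -4, Co is +2.
Co sits in group 9; removing 2 electrons leaves Co²⁺ with 9 − 2 = 7 d electrons.
In the high-spin limit (t₂g⁵ eg²) the orbital term is -0.8Δo = -240 kJ/mol, with no excess pairing.
For low-spin the configuration is t₂g⁶ eg¹: orbital energy -1.8 × 300 = -540 kJ/mol, and 1 additional pair relative to high-spin adds 252 kJ/mol, giving -288 kJ/mol.
Thus E(LS) − E(HS) = -48 kJ/mol.

-48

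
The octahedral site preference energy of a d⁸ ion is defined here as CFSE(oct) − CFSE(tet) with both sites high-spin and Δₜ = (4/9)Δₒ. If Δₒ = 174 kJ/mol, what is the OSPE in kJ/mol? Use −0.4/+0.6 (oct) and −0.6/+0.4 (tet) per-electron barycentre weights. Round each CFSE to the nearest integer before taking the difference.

In an octahedral site d⁸ (HS) is t₂g⁶ eg², giving CFSE(oct) = -1.2Δₒ = -209 kJ/mol.
In a tetrahedral site the filling is e⁴ t₂⁴: CFSE(tet) = -0.8Δₜ = -0.8 × (4/9)(174) = -62 kJ/mol.
OSPE = -209 − (-62) = -147 kJ/mol.

-147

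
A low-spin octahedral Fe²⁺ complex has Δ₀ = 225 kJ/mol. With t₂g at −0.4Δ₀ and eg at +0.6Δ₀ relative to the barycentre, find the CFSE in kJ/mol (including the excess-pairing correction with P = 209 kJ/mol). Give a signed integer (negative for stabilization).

-122

Fe is in group 8, so Fe²⁺ is d⁶ (8 − 2 = 6).
Electron filling gives t₂g⁶ eg⁰.
Orbital CFSE = 6(-0.4) + 0(0.6) = -2.4Δ₀ = -2.4 × 225 = -540 kJ/mol.
High-spin d⁶ would be t₂g⁴ eg² with 1 pair; low-spin has 3, so 2 excess pairs cost +2P = +418 kJ/mol.
Overall CFSE = -540 + 418 = -122 kJ/mol.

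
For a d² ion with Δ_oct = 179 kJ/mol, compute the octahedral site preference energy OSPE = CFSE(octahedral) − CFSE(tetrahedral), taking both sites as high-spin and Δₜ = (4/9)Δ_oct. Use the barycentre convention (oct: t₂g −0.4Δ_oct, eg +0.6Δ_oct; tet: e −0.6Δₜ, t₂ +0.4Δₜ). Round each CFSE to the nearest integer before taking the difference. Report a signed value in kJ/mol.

Octahedral high-spin t2g^2 e_g^0: CFSE = -0.8 × 179 = -143 kJ/mol.
Tetrahedral e^2 t2^0 gives -1.2Δₜ = -1.2 × (4/9) × 179 = -95 kJ/mol.
OSPE = -143 − (-95) = -48 kJ/mol.

-48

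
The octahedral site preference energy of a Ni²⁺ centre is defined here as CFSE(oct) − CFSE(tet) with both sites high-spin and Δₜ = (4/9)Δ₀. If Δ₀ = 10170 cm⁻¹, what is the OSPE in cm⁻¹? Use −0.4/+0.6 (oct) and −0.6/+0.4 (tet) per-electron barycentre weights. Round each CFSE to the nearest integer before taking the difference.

Group 10 minus oxidation state +2 gives a d⁸ configuration for Ni²⁺.
Octahedral (high-spin): t₂g⁶ eg², CFSE = 6(−0.4) + 2(+0.6) = -1.2Δ₀ = -1.2 × 10170 = -12204 cm⁻¹.
Tetrahedral e⁴ t₂⁴ gives -0.8Δₜ = -0.8 × (4/9) × 10170 = -3616 cm⁻¹.
OSPE = CFSE(oct) − CFSE(tet) = -12204 − (-3616) = -8588 cm⁻¹.

-8588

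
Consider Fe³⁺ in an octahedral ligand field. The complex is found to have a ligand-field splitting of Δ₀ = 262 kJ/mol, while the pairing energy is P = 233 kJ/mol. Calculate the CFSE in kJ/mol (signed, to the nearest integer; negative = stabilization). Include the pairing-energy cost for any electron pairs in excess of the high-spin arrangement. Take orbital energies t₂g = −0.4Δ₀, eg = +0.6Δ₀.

-58

Fe³⁺: group 8, so d-count = 8 − 3 = 5.
Since Δ₀ = 262 kJ/mol > P = 233 kJ/mol, the complex adopts the low-spin configuration.
Filling d⁵ accordingly: t₂g⁵ eg⁰.
Orbital CFSE = -2.0Δ₀ = -2.0 × 262 = -524 kJ/mol.
Excess pairs vs high-spin: 2 − 0 = 2; pairing cost = +466 kJ/mol.
Net CFSE = -524 + 466 = -58 kJ/mol.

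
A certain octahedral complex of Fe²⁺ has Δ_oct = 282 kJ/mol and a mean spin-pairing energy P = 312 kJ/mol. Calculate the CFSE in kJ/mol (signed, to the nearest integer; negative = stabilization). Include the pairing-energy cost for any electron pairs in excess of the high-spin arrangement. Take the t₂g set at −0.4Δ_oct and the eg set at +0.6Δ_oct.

-113

Fe sits in group 8; removing 2 electrons leaves Fe²⁺ with 8 − 2 = 6 d electrons.
Δ_oct < P, so pairing is avoided: the ground state is high-spin.
That gives t₂g⁴ eg².
Orbital CFSE = -0.4Δ_oct = -0.4 × 282 = -113 kJ/mol.
High-spin has no excess pairs, so no pairing correction applies.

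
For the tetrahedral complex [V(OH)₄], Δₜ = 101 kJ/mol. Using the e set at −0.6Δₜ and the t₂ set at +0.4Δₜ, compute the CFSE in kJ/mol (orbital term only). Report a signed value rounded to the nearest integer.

Each OH⁻ contributes -1; 4 × (-1) = -4. With overall charge +0, V is in the +4 oxidation state.
Group 5 minus oxidation state +4 gives a d¹ configuration for V⁴⁺.
With tetrahedral geometry the complex is necessarily high-spin.
The d¹ electrons fill as e¹ t₂⁰.
CFSE(orbital) = 1×(-0.6Δₜ) + 0×(0.4Δₜ) = -0.6Δₜ; with Δₜ = 101 kJ/mol that is -61 kJ/mol.

-61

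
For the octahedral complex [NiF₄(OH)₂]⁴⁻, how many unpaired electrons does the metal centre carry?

2

Ligand charges: 4×(-1) from F⁻ and 2×(-1) from OH⁻ sum to -6; with overall charge -4, Ni is +2.
Ni sits in group 10; removing 2 electrons leaves Ni²⁺ with 10 − 2 = 8 d electrons.
Configuration: t₂g⁶ eg², giving 2 unpaired electrons.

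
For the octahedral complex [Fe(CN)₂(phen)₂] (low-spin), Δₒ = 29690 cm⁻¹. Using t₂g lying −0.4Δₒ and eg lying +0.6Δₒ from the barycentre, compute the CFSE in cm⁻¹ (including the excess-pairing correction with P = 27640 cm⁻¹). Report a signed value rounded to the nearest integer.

Ligand charges: 2×(-1) from CN⁻ and 2×(+0) from phen sum to -2; with overall charge +0, Fe is +2.
Fe sits in group 8; removing 2 electrons leaves Fe²⁺ with 8 − 2 = 6 d electrons.
Configuration: t₂g⁶ eg⁰.
CFSE(orbital) = 6×(-0.4Δₒ) + 0×(0.6Δₒ) = -2.4Δₒ; with Δₒ = 29690 cm⁻¹ that is -71256 cm⁻¹.
High-spin d⁶ would be t₂g⁴ eg² with 1 pair; low-spin has 3, so 2 excess pairs cost +2P = +55280 cm⁻¹.
Overall CFSE = -71256 + 55280 = -15976 cm⁻¹.

-15976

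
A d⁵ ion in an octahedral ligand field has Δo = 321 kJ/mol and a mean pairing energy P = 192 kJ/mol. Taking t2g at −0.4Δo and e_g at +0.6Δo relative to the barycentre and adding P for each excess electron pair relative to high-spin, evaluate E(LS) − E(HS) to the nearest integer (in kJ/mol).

High-spin d⁵ fills as t2g^3 e_g^2 with CFSE 3(−0.4) + 2(+0.6) = 0.0Δo = 0 kJ/mol.
For low-spin the configuration is t2g^5 e_g^0: orbital energy -2.0 × 321 = -642 kJ/mol, and 2 additional pairs relative to high-spin add 384 kJ/mol, giving -258 kJ/mol.
Thus E(LS) − E(HS) = -258 kJ/mol.

-258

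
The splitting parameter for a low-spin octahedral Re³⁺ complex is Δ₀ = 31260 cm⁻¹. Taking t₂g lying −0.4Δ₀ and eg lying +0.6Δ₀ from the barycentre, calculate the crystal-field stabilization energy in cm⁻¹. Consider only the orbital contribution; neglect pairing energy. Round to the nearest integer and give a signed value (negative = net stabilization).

Re sits in group 7; removing 3 electrons leaves Re³⁺ with 7 − 3 = 4 d electrons.
The d⁴ electrons fill as t₂g⁴ eg⁰.
CFSE(orbital) = 4×(-0.4Δ₀) + 0×(0.6Δ₀) = -1.6Δ₀; with Δ₀ = 31260 cm⁻¹ that is -50016 cm⁻¹.

-50016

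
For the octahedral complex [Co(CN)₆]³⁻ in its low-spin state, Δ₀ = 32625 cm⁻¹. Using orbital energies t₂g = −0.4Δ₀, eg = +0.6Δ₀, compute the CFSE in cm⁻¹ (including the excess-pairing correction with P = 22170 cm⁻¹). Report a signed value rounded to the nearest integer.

Each CN⁻ contributes -1; 6 × (-1) = -6. With overall charge -3, Co is in the +3 oxidation state.
Co sits in group 9; removing 3 electrons leaves Co³⁺ with 9 − 3 = 6 d electrons.
The d⁶ electrons fill as t₂g⁶ eg⁰.
The orbital stabilization is -2.4Δ₀ = -2.4 × 32625 = -78300 cm⁻¹.
Pairing penalty: 3 pairs vs 1 in the high-spin reference → 2 extra × P = 44340 cm⁻¹.
Overall CFSE = -78300 + 44340 = -33960 cm⁻¹.

-33960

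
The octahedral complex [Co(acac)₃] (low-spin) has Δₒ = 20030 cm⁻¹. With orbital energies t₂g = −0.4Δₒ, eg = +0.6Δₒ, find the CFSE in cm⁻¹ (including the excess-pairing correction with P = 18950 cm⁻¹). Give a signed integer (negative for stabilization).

Each acac⁻ contributes -1; 3 × (-1) = -3. With overall charge +0, Co is in the +3 oxidation state.
Co is in group 9, so Co³⁺ is d⁶ (9 − 3 = 6).
The d⁶ electrons fill as t₂g⁶ eg⁰.
CFSE(orbital) = 6×(-0.4Δₒ) + 0×(0.6Δₒ) = -2.4Δₒ; with Δₒ = 20030 cm⁻¹ that is -48072 cm⁻¹.
Relative to high-spin t₂g⁴ eg² (1 paired), the low-spin configuration has 2 additional pairs, contributing +2 × 18950 = +37900 cm⁻¹.
Net CFSE = -48072 + 37900 = -10172 cm⁻¹.

-10172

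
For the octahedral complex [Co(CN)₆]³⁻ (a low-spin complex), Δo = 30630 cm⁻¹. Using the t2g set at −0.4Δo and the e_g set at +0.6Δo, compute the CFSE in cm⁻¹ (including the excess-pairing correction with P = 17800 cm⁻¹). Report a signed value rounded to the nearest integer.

-37912

Each CN⁻ contributes -1; 6 × (-1) = -6. With overall charge -3, Co is in the +3 oxidation state.
Co³⁺: group 9, so d-count = 9 − 3 = 6.
Configuration: t2g^6 e_g^0.
CFSE(orbital) = 6×(-0.4Δo) + 0×(0.6Δo) = -2.4Δo; with Δo = 30630 cm⁻¹ that is -73512 cm⁻¹.
High-spin d⁶ would be t2g^4 e_g^2 with 1 pair; low-spin has 3, so 2 excess pairs cost +2P = +35600 cm⁻¹.
Combining: -73512 + 35600 = -37912 cm⁻¹.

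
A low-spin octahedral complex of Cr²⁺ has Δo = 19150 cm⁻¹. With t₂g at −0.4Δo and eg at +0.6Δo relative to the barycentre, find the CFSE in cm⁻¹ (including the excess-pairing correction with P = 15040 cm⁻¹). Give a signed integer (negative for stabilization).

-15600

Cr sits in group 6; removing 2 electrons leaves Cr²⁺ with 6 − 2 = 4 d electrons.
The d⁴ electrons fill as t₂g⁴ eg⁰.
The orbital stabilization is -1.6Δo = -1.6 × 19150 = -30640 cm⁻¹.
High-spin d⁴ would be t₂g³ eg¹ with 0 pairs; low-spin has 1, so 1 excess pair costs +1P = +15040 cm⁻¹.
Net CFSE = -30640 + 15040 = -15600 cm⁻¹.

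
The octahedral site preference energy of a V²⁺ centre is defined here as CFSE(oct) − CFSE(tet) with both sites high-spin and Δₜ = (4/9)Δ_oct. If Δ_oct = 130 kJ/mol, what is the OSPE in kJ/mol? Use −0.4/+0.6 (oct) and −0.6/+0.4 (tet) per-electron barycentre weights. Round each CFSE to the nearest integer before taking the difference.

-110

V²⁺: group 5, so d-count = 5 − 2 = 3.
Octahedral (high-spin): t2g^3 e_g^0, CFSE = 3(−0.4) + 0(+0.6) = -1.2Δ_oct = -1.2 × 130 = -156 kJ/mol.
Tetrahedral: e^2 t2^1, CFSE = 2(−0.6) + 1(+0.4) = -0.8Δₜ = -0.8 × (4/9) × 130 = -46 kJ/mol.
OSPE = -156 − (-46) = -110 kJ/mol.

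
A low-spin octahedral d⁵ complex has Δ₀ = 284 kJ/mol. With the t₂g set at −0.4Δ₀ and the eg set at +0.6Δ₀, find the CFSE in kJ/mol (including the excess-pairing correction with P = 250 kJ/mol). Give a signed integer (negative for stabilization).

Electron filling gives t₂g⁵ eg⁰.
Orbital CFSE = 5(-0.4) + 0(0.6) = -2.0Δ₀ = -2.0 × 284 = -568 kJ/mol.
High-spin d⁵ would be t₂g³ eg² with 0 pairs; low-spin has 2, so 2 excess pairs cost +2P = +500 kJ/mol.
Net CFSE = -568 + 500 = -68 kJ/mol.

-68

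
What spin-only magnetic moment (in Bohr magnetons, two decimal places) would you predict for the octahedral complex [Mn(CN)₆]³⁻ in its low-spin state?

Each CN⁻ contributes -1; 6 × (-1) = -6. With overall charge -3, Mn is in the +3 oxidation state.
Mn³⁺: group 7, so d-count = 7 − 3 = 4.
Configuration: t2g^4 e_g^0 → 2 unpaired electrons.
μ(spin-only) = √[2(2+2)] = √8 ≈ 2.83 Bohr magnetons.

2.83 Bohr magnetons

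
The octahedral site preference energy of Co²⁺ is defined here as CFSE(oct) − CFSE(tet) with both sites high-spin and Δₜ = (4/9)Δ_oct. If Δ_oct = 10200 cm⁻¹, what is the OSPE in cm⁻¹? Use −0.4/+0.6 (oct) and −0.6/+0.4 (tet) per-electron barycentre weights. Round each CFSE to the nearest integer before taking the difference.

Group 9 minus oxidation state +2 gives a d⁷ configuration for Co²⁺.
In an octahedral site d⁷ (HS) is t₂g⁵ eg², giving CFSE(oct) = -0.8Δ_oct = -8160 cm⁻¹.
In a tetrahedral site the filling is e⁴ t₂³: CFSE(tet) = -1.2Δₜ = -1.2 × (4/9)(10200) = -5440 cm⁻¹.
OSPE = -8160 − (-5440) = -2720 cm⁻¹.

-2720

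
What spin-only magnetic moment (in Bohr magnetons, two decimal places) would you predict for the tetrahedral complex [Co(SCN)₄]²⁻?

Each SCN⁻ contributes -1; 4 × (-1) = -4. With overall charge -2, Co is in the +2 oxidation state.
Co²⁺: group 9, so d-count = 9 − 2 = 7.
Tetrahedral splitting is small, so the complex is high-spin.
Configuration: e⁴ t₂³ → 3 unpaired electrons.
μ(spin-only) = √[3(3+2)] = √15 ≈ 3.87 Bohr magnetons.

3.87 Bohr magnetons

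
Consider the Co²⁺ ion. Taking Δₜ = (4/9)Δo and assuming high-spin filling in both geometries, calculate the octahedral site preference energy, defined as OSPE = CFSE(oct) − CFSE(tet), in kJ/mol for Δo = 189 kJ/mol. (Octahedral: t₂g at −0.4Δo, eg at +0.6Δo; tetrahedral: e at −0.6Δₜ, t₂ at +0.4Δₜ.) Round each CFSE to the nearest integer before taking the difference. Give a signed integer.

Group 9 minus oxidation state +2 gives a d⁷ configuration for Co²⁺.
Octahedral high-spin t₂g⁵ eg²: CFSE = -0.8 × 189 = -151 kJ/mol.
Tetrahedral e⁴ t₂³ gives -1.2Δₜ = -1.2 × (4/9) × 189 = -101 kJ/mol.
Subtracting, OSPE = -151 − (-101) = -50 kJ/mol.

-50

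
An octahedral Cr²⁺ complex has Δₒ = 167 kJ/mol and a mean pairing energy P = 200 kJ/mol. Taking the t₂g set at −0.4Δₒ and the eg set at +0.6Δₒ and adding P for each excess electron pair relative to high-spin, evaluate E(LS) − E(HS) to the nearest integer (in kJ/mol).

33

Group 6 minus oxidation state +2 gives a d⁴ configuration for Cr²⁺.
High-spin d⁴ fills as t₂g³ eg¹ with CFSE 3(−0.4) + 1(+0.6) = -0.6Δₒ = -100 kJ/mol.
Low-spin: t₂g⁴ eg⁰, orbital CFSE = -1.6Δₒ = -267 kJ/mol; plus 1 excess pair × P = +200 kJ/mol; total -67 kJ/mol.
The difference is -67 − (-100) = 33 kJ/mol, so high-spin lies lower.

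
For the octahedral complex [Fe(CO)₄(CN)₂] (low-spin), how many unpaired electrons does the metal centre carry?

0

Ligand charges: 4×(+0) from CO and 2×(-1) from CN⁻ sum to -2; with overall charge +0, Fe is +2.
Fe sits in group 8; removing 2 electrons leaves Fe²⁺ with 8 − 2 = 6 d electrons.
Configuration: t₂g⁶ eg⁰, giving 0 unpaired electrons.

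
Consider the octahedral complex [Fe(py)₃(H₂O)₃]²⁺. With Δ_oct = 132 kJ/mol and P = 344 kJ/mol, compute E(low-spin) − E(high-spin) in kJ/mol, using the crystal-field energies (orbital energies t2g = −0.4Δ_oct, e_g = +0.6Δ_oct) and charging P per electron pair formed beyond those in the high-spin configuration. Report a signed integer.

Ligand charges: 3×(+0) from py and 3×(+0) from H₂O sum to +0; with overall charge +2, Fe is +2.
Fe sits in group 8; removing 2 electrons leaves Fe²⁺ with 8 − 2 = 6 d electrons.
In the high-spin limit (t2g^4 e_g^2) the orbital term is -0.4Δ_oct = -53 kJ/mol, with no excess pairing.
Low-spin: t2g^6 e_g^0, orbital CFSE = -2.4Δ_oct = -317 kJ/mol; plus 2 excess pairs × P = +688 kJ/mol; total 371 kJ/mol.
The difference is 371 − (-53) = 424 kJ/mol, so high-spin lies lower.

424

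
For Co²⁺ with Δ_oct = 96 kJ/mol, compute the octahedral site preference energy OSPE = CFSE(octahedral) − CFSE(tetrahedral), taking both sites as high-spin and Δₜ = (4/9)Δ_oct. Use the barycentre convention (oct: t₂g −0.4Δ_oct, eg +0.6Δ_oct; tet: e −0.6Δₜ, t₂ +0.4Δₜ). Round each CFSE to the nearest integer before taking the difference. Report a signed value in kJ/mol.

-26

Co sits in group 9; removing 2 electrons leaves Co²⁺ with 9 − 2 = 7 d electrons.
In an octahedral site d⁷ (HS) is t₂g⁵ eg², giving CFSE(oct) = -0.8Δ_oct = -77 kJ/mol.
In a tetrahedral site the filling is e⁴ t₂³: CFSE(tet) = -1.2Δₜ = -1.2 × (4/9)(96) = -51 kJ/mol.
OSPE = CFSE(oct) − CFSE(tet) = -77 − (-51) = -26 kJ/mol.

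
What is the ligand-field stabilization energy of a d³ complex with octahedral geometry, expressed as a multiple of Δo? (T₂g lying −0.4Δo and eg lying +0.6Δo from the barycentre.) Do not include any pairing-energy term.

-1.2 Δo

Configuration: t₂g³ eg⁰.
CFSE = 3(-0.4Δo) + 0(0.6Δo) = -1.2Δo + 0.0Δo = -1.2Δo.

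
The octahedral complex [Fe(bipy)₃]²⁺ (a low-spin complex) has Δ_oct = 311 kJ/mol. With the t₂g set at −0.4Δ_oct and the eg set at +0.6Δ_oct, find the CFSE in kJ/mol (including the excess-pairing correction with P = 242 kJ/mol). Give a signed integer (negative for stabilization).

bipy is neutral, so the +2 overall charge sits on Fe: oxidation state +2.
Fe sits in group 8; removing 2 electrons leaves Fe²⁺ with 8 − 2 = 6 d electrons.
Configuration: t₂g⁶ eg⁰.
Orbital CFSE = 6(-0.4) + 0(0.6) = -2.4Δ_oct = -2.4 × 311 = -746 kJ/mol.
High-spin d⁶ would be t₂g⁴ eg² with 1 pair; low-spin has 3, so 2 excess pairs cost +2P = +484 kJ/mol.
Combining: -746 + 484 = -262 kJ/mol.

-262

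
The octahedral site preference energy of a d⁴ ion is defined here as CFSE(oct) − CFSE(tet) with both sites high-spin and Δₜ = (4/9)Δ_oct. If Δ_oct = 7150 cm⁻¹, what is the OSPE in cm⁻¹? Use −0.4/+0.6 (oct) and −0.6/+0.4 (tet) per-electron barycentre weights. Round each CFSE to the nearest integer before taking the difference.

Octahedral high-spin t₂g³ eg¹: CFSE = -0.6 × 7150 = -4290 cm⁻¹.
In a tetrahedral site the filling is e² t₂²: CFSE(tet) = -0.4Δₜ = -0.4 × (4/9)(7150) = -1271 cm⁻¹.
OSPE = CFSE(oct) − CFSE(tet) = -4290 − (-1271) = -3019 cm⁻¹.

-3019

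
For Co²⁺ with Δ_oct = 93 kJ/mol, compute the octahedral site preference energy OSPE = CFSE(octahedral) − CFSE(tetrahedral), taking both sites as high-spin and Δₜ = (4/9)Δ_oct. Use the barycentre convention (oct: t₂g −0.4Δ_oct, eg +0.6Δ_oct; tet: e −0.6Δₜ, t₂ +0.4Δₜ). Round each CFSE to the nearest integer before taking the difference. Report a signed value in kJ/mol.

Group 9 minus oxidation state +2 gives a d⁷ configuration for Co²⁺.
Octahedral (high-spin): t2g^5 e_g^2, CFSE = 5(−0.4) + 2(+0.6) = -0.8Δ_oct = -0.8 × 93 = -74 kJ/mol.
Tetrahedral: e^4 t2^3, CFSE = 4(−0.6) + 3(+0.4) = -1.2Δₜ = -1.2 × (4/9) × 93 = -50 kJ/mol.
Subtracting, OSPE = -74 − (-50) = -24 kJ/mol.

-24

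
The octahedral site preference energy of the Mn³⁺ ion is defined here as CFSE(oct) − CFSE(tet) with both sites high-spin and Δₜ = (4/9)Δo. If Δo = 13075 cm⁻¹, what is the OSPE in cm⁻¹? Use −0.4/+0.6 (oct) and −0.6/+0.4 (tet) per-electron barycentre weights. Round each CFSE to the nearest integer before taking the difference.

Mn sits in group 7; removing 3 electrons leaves Mn³⁺ with 7 − 3 = 4 d electrons.
Octahedral high-spin t₂g³ eg¹: CFSE = -0.6 × 13075 = -7845 cm⁻¹.
Tetrahedral e² t₂² gives -0.4Δₜ = -0.4 × (4/9) × 13075 = -2324 cm⁻¹.
OSPE = -7845 − (-2324) = -5521 cm⁻¹.

-5521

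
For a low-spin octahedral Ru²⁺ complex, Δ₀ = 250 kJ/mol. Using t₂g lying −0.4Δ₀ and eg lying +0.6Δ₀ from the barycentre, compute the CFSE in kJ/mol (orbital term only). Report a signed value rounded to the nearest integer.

Group 8 minus oxidation state +2 gives a d⁶ configuration for Ru²⁺.
Configuration: t₂g⁶ eg⁰.
Orbital CFSE = 6(-0.4) + 0(0.6) = -2.4Δ₀ = -2.4 × 250 = -600 kJ/mol.

-600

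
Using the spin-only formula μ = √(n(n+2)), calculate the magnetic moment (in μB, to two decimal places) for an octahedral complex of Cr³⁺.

3.87 μB

Cr³⁺: group 6, so d-count = 6 − 3 = 3.
Configuration: t₂g³ eg⁰ → 3 unpaired electrons.
μ(spin-only) = √[3(3+2)] = √15 ≈ 3.87 μB.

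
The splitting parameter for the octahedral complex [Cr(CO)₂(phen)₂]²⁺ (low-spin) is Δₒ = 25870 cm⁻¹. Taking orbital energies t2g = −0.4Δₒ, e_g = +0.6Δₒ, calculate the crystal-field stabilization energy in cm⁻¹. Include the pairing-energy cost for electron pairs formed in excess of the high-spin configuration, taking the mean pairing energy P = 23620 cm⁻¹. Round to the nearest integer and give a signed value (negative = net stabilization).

-17772

Ligand charges: 2×(+0) from CO and 2×(+0) from phen sum to +0; with overall charge +2, Cr is +2.
Cr sits in group 6; removing 2 electrons leaves Cr²⁺ with 6 − 2 = 4 d electrons.
Configuration: t2g^4 e_g^0.
Orbital CFSE = 4(-0.4) + 0(0.6) = -1.6Δₒ = -1.6 × 25870 = -41392 cm⁻¹.
High-spin d⁴ would be t2g^3 e_g^1 with 0 pairs; low-spin has 1, so 1 excess pair costs +1P = +23620 cm⁻¹.
Combining: -41392 + 23620 = -17772 cm⁻¹.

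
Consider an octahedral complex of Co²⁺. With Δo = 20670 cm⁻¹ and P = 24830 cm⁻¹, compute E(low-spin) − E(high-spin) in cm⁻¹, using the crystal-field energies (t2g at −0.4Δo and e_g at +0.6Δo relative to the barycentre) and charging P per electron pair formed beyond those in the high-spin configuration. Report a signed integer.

Group 9 minus oxidation state +2 gives a d⁷ configuration for Co²⁺.
High-spin d⁷ fills as t2g^5 e_g^2 with CFSE 5(−0.4) + 2(+0.6) = -0.8Δo = -16536 cm⁻¹.
For low-spin the configuration is t2g^6 e_g^1: orbital energy -1.8 × 20670 = -37206 cm⁻¹, and 1 additional pair relative to high-spin adds 24830 cm⁻¹, giving -12376 cm⁻¹.
Thus E(LS) − E(HS) = 4160 cm⁻¹.

4160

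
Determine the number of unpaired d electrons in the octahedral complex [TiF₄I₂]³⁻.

Ligand charges: 4×(-1) from F⁻ and 2×(-1) from I⁻ sum to -6; with overall charge -3, Ti is +3.
Ti sits in group 4; removing 3 electrons leaves Ti³⁺ with 4 − 3 = 1 d electrons.
Configuration: t₂g¹ eg⁰, giving 1 unpaired electron.

1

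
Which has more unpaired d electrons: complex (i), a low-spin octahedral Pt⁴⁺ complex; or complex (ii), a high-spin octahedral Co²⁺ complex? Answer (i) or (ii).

(ii)

(i): Pt is in group 10, so Pt⁴⁺ is d⁶ (10 − 4 = 6); t₂g⁶ eg⁰ → 0 unpaired.
(ii): Group 9 minus oxidation state +2 gives a d⁷ configuration for Co²⁺; t2g^5 e_g^2 → 3 unpaired.
So (ii) has more unpaired electrons.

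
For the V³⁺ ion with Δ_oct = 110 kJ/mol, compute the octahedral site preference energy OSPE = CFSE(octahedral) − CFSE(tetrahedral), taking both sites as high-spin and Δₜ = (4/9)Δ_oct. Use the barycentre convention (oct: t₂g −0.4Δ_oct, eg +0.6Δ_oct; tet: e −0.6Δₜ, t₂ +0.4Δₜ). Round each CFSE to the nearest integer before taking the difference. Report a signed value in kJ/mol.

Group 5 minus oxidation state +3 gives a d² configuration for V³⁺.
Octahedral (high-spin): t₂g² eg⁰, CFSE = 2(−0.4) + 0(+0.6) = -0.8Δ_oct = -0.8 × 110 = -88 kJ/mol.
Tetrahedral e² t₂⁰ gives -1.2Δₜ = -1.2 × (4/9) × 110 = -59 kJ/mol.
OSPE = CFSE(oct) − CFSE(tet) = -88 − (-59) = -29 kJ/mol.

-29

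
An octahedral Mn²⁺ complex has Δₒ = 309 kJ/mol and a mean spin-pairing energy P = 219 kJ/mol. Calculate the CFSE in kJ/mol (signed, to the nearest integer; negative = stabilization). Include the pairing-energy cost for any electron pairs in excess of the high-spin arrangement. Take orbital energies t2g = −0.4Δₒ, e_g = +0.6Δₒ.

Mn is in group 7, so Mn²⁺ is d⁵ (7 − 2 = 5).
Since Δₒ = 309 kJ/mol > P = 219 kJ/mol, the complex adopts the low-spin configuration.
That gives t2g^5 e_g^0.
Orbital CFSE = -2.0Δₒ = -2.0 × 309 = -618 kJ/mol.
Excess pairs vs high-spin: 2 − 0 = 2; pairing cost = +438 kJ/mol.
Net CFSE = -618 + 438 = -180 kJ/mol.

-180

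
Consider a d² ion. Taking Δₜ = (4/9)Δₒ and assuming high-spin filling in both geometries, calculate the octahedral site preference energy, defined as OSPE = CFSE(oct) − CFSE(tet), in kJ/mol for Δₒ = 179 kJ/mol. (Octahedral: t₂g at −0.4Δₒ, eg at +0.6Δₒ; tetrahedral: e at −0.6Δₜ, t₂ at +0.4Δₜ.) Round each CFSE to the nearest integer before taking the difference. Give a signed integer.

-48

In an octahedral site d² (HS) is t2g^2 e_g^0, giving CFSE(oct) = -0.8Δₒ = -143 kJ/mol.
Tetrahedral e^2 t2^0 gives -1.2Δₜ = -1.2 × (4/9) × 179 = -95 kJ/mol.
OSPE = -143 − (-95) = -48 kJ/mol.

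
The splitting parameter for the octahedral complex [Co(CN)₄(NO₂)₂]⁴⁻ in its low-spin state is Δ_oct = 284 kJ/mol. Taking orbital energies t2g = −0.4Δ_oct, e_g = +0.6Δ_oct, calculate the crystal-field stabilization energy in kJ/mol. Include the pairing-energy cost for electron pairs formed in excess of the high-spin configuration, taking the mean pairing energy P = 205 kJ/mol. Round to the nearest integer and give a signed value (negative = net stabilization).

-306

Ligand charges: 4×(-1) from CN⁻ and 2×(-1) from NO₂⁻ sum to -6; with overall charge -4, Co is +2.
Co²⁺: group 9, so d-count = 9 − 2 = 7.
Configuration: t2g^6 e_g^1.
Orbital CFSE = 6(-0.4) + 1(0.6) = -1.8Δ_oct = -1.8 × 284 = -511 kJ/mol.
Pairing penalty: 3 pairs vs 2 in the high-spin reference → 1 extra × P = 205 kJ/mol.
Combining: -511 + 205 = -306 kJ/mol.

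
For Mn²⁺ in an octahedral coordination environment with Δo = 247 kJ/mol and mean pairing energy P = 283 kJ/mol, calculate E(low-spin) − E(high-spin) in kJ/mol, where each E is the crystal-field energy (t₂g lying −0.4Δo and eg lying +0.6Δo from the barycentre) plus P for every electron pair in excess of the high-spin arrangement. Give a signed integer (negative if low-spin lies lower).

Mn sits in group 7; removing 2 electrons leaves Mn²⁺ with 7 − 2 = 5 d electrons.
High-spin d⁵ fills as t₂g³ eg² with CFSE 3(−0.4) + 2(+0.6) = 0.0Δo = 0 kJ/mol.
For low-spin the configuration is t₂g⁵ eg⁰: orbital energy -2.0 × 247 = -494 kJ/mol, and 2 additional pairs relative to high-spin add 566 kJ/mol, giving 72 kJ/mol.
Thus E(LS) − E(HS) = 72 kJ/mol.

72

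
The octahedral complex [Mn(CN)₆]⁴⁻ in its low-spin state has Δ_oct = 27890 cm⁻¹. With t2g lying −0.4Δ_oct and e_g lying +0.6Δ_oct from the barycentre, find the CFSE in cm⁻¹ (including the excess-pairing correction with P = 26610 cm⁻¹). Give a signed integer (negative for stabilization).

-2560

Each CN⁻ contributes -1; 6 × (-1) = -6. With overall charge -4, Mn is in the +2 oxidation state.
Group 7 minus oxidation state +2 gives a d⁵ configuration for Mn²⁺.
The d⁵ electrons fill as t2g^5 e_g^0.
CFSE(orbital) = 5×(-0.4Δ_oct) + 0×(0.6Δ_oct) = -2.0Δ_oct; with Δ_oct = 27890 cm⁻¹ that is -55780 cm⁻¹.
Pairing penalty: 2 pairs vs 0 in the high-spin reference → 2 extra × P = 53220 cm⁻¹.
Combining: -55780 + 53220 = -2560 cm⁻¹.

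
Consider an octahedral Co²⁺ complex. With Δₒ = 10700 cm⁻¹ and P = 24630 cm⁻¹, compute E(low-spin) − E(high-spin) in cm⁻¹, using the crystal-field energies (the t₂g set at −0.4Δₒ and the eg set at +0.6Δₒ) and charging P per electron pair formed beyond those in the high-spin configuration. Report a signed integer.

Co sits in group 9; removing 2 electrons leaves Co²⁺ with 9 − 2 = 7 d electrons.
High-spin: t₂g⁵ eg², CFSE = -0.8Δₒ = -8560 cm⁻¹.
For low-spin the configuration is t₂g⁶ eg¹: orbital energy -1.8 × 10700 = -19260 cm⁻¹, and 1 additional pair relative to high-spin adds 24630 cm⁻¹, giving 5370 cm⁻¹.
Thus E(LS) − E(HS) = 13930 cm⁻¹.

13930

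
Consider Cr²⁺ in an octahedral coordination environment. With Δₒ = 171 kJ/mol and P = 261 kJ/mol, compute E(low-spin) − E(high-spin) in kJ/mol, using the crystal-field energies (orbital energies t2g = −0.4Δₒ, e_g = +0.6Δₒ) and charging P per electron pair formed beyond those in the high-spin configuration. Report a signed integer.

90

Cr is in group 6, so Cr²⁺ is d⁴ (6 − 2 = 4).
In the high-spin limit (t2g^3 e_g^1) the orbital term is -0.6Δₒ = -103 kJ/mol, with no excess pairing.
Low-spin t2g^4 e_g^0 gives -1.6Δₒ = -274 kJ/mol, but forming 1 extra pair costs 1P = 261 kJ/mol, so E(LS) = -274 + 261 = -13 kJ/mol.
E(LS) − E(HS) = -13 − (-103) = 90 kJ/mol.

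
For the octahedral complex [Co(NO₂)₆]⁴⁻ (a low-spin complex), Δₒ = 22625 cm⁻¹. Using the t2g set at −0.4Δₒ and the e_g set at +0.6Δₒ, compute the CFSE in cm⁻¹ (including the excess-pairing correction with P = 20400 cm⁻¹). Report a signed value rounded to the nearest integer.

-20325

Each NO₂⁻ contributes -1; 6 × (-1) = -6. With overall charge -4, Co is in the +2 oxidation state.
Co²⁺: group 9, so d-count = 9 − 2 = 7.
The d⁷ electrons fill as t2g^6 e_g^1.
Orbital CFSE = 6(-0.4) + 1(0.6) = -1.8Δₒ = -1.8 × 22625 = -40725 cm⁻¹.
Pairing penalty: 3 pairs vs 2 in the high-spin reference → 1 extra × P = 20400 cm⁻¹.
Net CFSE = -40725 + 20400 = -20325 cm⁻¹.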